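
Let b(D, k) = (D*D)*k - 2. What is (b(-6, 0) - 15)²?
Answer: 289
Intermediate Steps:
b(D, k) = -2 + k*D² (b(D, k) = D²*k - 2 = k*D² - 2 = -2 + k*D²)
(b(-6, 0) - 15)² = ((-2 + 0*(-6)²) - 15)² = ((-2 + 0*36) - 15)² = ((-2 + 0) - 15)² = (-2 - 15)² = (-17)² = 289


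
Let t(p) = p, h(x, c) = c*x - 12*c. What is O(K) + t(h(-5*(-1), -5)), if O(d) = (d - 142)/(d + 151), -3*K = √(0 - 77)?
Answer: 6992109/205286 - 879*I*√77/205286 ≈ 34.06 - 0.037573*I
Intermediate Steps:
K = -I*√77/3 (K = -√(0 - 77)/3 = -I*√77/3 ≈ -2.925*I)
h(x, c) = -12*c + c*x
O(d) = (-142 + d)/(151 + d)
O(K) + t(h(-5*(-1), -5)) = (-142 - I*√77/3)/(151 - I*√77/3) - 5*(-12 - 5*(-1)) = (-142 - I*√77/3)/(151 - I*√77/3) - 5*(-12 + 5) = (-142 - I*√77/3)/(151 - I*√77/3) - 5*(-7) = (-142 - I*√77/3)/(151 - I*√77/3) + 35 = 35 + (-142 - I*√77/3)/(151 - I*√77/3)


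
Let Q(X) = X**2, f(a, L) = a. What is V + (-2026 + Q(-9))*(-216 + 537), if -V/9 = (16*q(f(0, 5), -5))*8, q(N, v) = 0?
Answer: -624345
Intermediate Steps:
V = 0 (V = -9*16*0*8 = -0*8 = -9*0 = 0)
V + (-2026 + Q(-9))*(-216 + 537) = 0 + (-2026 + (-9)**2)*(-216 + 537) = 0 + (-2026 + 81)*321 = 0 - 1945*321 = 0 - 624345 = -624345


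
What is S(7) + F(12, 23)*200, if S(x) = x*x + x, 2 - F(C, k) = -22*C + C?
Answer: 50856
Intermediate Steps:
F(C, k) = 2 + 21*C (F(C, k) = 2 - (-22*C + C) = 2 - (-21)*C = 2 + 21*C)
S(x) = x + x**2 (S(x) = x**2 + x = x + x**2)
S(7) + F(12, 23)*200 = 7*(1 + 7) + (2 + 21*12)*200 = 7*8 + (2 + 252)*200 = 56 + 254*200 = 56 + 50800 = 50856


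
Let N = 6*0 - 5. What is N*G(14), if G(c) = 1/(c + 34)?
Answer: -5/48 ≈ -0.10417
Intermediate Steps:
G(c) = 1/(34 + c)
N = -5 (N = 0 - 5 = -5)
N*G(14) = -5/(34 + 14) = -5/48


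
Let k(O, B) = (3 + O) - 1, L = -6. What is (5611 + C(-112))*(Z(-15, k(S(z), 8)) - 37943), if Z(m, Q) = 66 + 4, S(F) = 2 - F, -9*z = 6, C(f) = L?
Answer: -212278165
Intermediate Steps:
C(f) = -6
z = -⅔ (z = -⅑*6 = -⅔ ≈ -0.66667)
k(O, B) = 2 + O
Z(m, Q) = 70
(5611 + C(-112))*(Z(-15, k(S(z), 8)) - 37943) = (5611 - 6)*(70 - 37943) = 5605*(-37873) = -212278165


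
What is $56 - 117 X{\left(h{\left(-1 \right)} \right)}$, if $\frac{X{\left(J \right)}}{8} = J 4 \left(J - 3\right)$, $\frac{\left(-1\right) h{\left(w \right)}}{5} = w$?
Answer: $-37384$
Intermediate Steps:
$h{\left(w \right)} = - 5 w$
$X{\left(J \right)} = 32 J \left(-3 + J\right)$ ($X{\left(J \right)} = 8 J 4 \left(J - 3\right) = 8 \cdot 4 J \left(-3 + J\right) = 32 J \left(-3 + J\right)$)
$56 - 117 X{\left(h{\left(-1 \right)} \right)} = 56 - 117 \cdot 32 \left(\left(-5\right) \left(-1\right)\right) \left(-3 - -5\right) = 56 - 117 \cdot 32 \cdot 5 \left(-3 + 5\right) = 56 - 117 \cdot 32 \cdot 5 \cdot 2 = 56 - 37440 = -37384$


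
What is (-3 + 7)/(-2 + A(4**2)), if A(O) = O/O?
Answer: -4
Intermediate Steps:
A(O) = 1
(-3 + 7)/(-2 + A(4**2)) = (-3 + 7)/(-2 + 1) = 4/(-1) = 4*(-1) = -4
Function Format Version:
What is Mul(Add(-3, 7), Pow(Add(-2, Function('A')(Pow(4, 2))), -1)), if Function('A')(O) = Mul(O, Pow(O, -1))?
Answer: -4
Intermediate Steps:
Function('A')(O) = 1
Mul(Add(-3, 7), Pow(Add(-2, Function('A')(Pow(4, 2))), -1)) = Mul(Add(-3, 7), Pow(Add(-2, 1), -1)) = Mul(4, Pow(-1, -1)) = Mul(4, -1) = -4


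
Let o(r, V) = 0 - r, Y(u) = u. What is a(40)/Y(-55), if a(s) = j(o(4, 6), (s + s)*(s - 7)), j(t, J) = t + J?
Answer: -2636/55 ≈ -47.927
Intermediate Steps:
o(r, V) = -r
j(t, J) = J + t
a(s) = -4 + 2*s*(-7 + s) (a(s) = (s + s)*(s - 7) - 1*4 = (2*s)*(-7 + s) - 4 = 2*s*(-7 + s) - 4 = -4 + 2*s*(-7 + s))
a(40)/Y(-55) = (-4 + 2*40*(-7 + 40))/(-55) = (-4 + 2*40*33)*(-1/55) = (-4 + 2640)*(-1/55) = 2636*(-1/55) = -2636/55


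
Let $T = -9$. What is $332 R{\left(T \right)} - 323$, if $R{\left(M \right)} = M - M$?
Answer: $-323$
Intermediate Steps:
$R{\left(M \right)} = 0$
$332 R{\left(T \right)} - 323 = 332 \cdot 0 - 323 = 0 - 323 = -323$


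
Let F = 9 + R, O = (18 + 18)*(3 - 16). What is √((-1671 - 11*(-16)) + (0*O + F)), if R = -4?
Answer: I*√1490 ≈ 38.601*I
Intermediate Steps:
O = -468 (O = 36*(-13) = -468)
F = 5 (F = 9 - 4 = 5)
√((-1671 - 11*(-16)) + (0*O + F)) = √((-1671 - 11*(-16)) + (0*(-468) + 5)) = √((-1671 - 1*(-176)) + (0 + 5)) = √((-1671 + 176) + 5) = √(-1495 + 5) = √(-1490) = I*√1490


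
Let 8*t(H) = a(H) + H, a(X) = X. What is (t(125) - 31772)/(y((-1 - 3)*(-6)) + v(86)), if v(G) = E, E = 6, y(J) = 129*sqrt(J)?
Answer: 42321/88744 - 1819803*sqrt(6)/88744 ≈ -49.753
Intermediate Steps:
t(H) = H/4 (t(H) = (H + H)/8 = (2*H)/8 = H/4)
v(G) = 6
(t(125) - 31772)/(y((-1 - 3)*(-6)) + v(86)) = ((1/4)*125 - 31772)/(129*sqrt((-1 - 3)*(-6)) + 6) = (125/4 - 31772)/(129*sqrt(-4*(-6)) + 6) = -126963/(4*(129*sqrt(24) + 6)) = -126963/(4*(129*(2*sqrt(6)) + 6)) = -126963/(4*(258*sqrt(6) + 6)) = -126963/(4*(6 + 258*sqrt(6)))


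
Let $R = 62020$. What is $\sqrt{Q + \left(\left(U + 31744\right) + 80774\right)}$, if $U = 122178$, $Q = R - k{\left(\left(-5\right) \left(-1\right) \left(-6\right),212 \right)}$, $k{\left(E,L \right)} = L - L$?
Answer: $2 \sqrt{74179} \approx 544.72$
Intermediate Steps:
$k{\left(E,L \right)} = 0$
$Q = 62020$ ($Q = 62020 - 0 = 62020 + 0 = 62020$)
$\sqrt{Q + \left(\left(U + 31744\right) + 80774\right)} = \sqrt{62020 + \left(\left(122178 + 31744\right) + 80774\right)} = \sqrt{62020 + \left(153922 + 80774\right)} = \sqrt{62020 + 234696} = \sqrt{296716} = 2 \sqrt{74179}$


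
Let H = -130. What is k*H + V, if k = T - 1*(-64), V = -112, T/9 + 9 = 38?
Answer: -42362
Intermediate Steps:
T = 261 (T = -81 + 9*38 = -81 + 342 = 261)
k = 325 (k = 261 - 1*(-64) = 261 + 64 = 325)
k*H + V = 325*(-130) - 112 = -42250 - 112 = -42362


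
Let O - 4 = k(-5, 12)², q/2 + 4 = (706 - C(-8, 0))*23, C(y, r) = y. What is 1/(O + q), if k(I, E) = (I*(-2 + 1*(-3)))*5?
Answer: 1/48465 ≈ 2.0633e-5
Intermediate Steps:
k(I, E) = -25*I (k(I, E) = (I*(-2 - 3))*5 = (I*(-5))*5 = -5*I*5 = -25*I)
q = 32836 (q = -8 + 2*((706 - 1*(-8))*23) = -8 + 2*((706 + 8)*23) = -8 + 2*(714*23) = -8 + 2*16422 = -8 + 32844 = 32836)
O = 15629 (O = 4 + (-25*(-5))² = 4 + 125² = 4 + 15625 = 15629)
1/(O + q) = 1/(15629 + 32836) = 1/48465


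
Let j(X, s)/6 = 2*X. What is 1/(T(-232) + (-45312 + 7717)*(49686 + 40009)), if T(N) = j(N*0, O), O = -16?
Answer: -1/3372083525 ≈ -2.9655e-10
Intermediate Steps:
j(X, s) = 12*X (j(X, s) = 6*(2*X) = 12*X)
T(N) = 0 (T(N) = 12*(N*0) = 12*0 = 0)
1/(T(-232) + (-45312 + 7717)*(49686 + 40009)) = 1/(0 + (-45312 + 7717)*(49686 + 40009)) = 1/(0 - 37595*89695) = 1/(0 - 3372083525) = 1/(-3372083525) = -1/3372083525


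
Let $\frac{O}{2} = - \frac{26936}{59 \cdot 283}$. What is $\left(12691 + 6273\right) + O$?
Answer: $\frac{316588036}{16697} \approx 18961.0$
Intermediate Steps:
$O = - \frac{53872}{16697}$ ($O = 2 \left(- \frac{26936}{59 \cdot 283}\right) = 2 \left(- \frac{26936}{16697}\right) = - \frac{53872}{16697} \approx -3.2264$)
$\left(12691 + 6273\right) + O = \left(12691 + 6273\right) - \frac{53872}{16697} = 18964 - \frac{53872}{16697} = \frac{316588036}{16697}$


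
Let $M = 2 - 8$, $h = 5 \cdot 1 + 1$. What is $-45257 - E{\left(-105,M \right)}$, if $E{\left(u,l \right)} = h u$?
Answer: $-44627$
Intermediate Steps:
$h = 6$ ($h = 5 + 1 = 6$)
$M = -6$ ($M = 2 - 8 = -6$)
$E{\left(u,l \right)} = 6 u$
$-45257 - E{\left(-105,M \right)} = -45257 - 6 \left(-105\right) = -45257 - -630 = -45257 + 630 = -44627$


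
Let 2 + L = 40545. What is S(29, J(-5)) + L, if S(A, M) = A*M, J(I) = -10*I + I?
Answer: 41848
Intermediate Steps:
L = 40543 (L = -2 + 40545 = 40543)
J(I) = -9*I
S(29, J(-5)) + L = 29*(-9*(-5)) + 40543 = 29*45 + 40543 = 1305 + 40543 = 41848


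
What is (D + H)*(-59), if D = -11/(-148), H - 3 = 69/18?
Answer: -180953/444 ≈ -407.55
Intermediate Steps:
H = 41/6 (H = 3 + 69/18 = 3 + 69*(1/18) = 3 + 23/6 = 41/6 ≈ 6.8333)
D = 11/148 (D = -11*(-1/148) = 11/148 ≈ 0.074324)
(D + H)*(-59) = (11/148 + 41/6)*(-59) = (3067/444)*(-59) = -180953/444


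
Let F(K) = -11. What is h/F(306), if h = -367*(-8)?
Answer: -2936/11 ≈ -266.91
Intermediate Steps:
h = 2936
h/F(306) = 2936/(-11) = 2936*(-1/11) = -2936/11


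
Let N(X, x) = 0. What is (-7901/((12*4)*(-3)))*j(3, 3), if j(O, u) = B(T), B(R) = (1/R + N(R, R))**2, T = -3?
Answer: 7901/1296 ≈ 6.0965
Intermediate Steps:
B(R) = R**(-2) (B(R) = (1/R + 0)**2 = (1/R)**2 = R**(-2))
j(O, u) = 1/9 (j(O, u) = (-3)**(-2) = 1/9)
(-7901/((12*4)*(-3)))*j(3, 3) = -7901/((12*4)*(-3))*(1/9) = -7901/(48*(-3))*(1/9) = -7901/(-144)*(1/9) = -7901*(-1/144)*(1/9) = (7901/144)*(1/9) = 7901/1296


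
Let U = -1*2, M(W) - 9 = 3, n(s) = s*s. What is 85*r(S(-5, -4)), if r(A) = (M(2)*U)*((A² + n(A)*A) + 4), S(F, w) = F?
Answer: 195840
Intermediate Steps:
n(s) = s²
M(W) = 12 (M(W) = 9 + 3 = 12)
U = -2
r(A) = -96 - 24*A² - 24*A³ (r(A) = (12*(-2))*((A² + A²*A) + 4) = -24*((A² + A³) + 4) = -24*(4 + A² + A³) = -96 - 24*A² - 24*A³)
85*r(S(-5, -4)) = 85*(-96 - 24*(-5)² - 24*(-5)³) = 85*(-96 - 24*25 - 24*(-125)) = 85*(-96 - 600 + 3000) = 85*2304 = 195840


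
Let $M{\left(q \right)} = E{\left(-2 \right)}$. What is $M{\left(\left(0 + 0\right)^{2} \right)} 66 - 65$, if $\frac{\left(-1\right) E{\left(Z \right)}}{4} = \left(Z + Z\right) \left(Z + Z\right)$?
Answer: $-4289$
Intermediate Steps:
$E{\left(Z \right)} = - 16 Z^{2}$ ($E{\left(Z \right)} = - 4 \left(Z + Z\right) \left(Z + Z\right) = - 4 \cdot 2 Z 2 Z = - 4 \cdot 4 Z^{2} = - 16 Z^{2}$)
$M{\left(q \right)} = -64$ ($M{\left(q \right)} = - 16 \left(-2\right)^{2} = \left(-16\right) 4 = -64$)
$M{\left(\left(0 + 0\right)^{2} \right)} 66 - 65 = \left(-64\right) 66 - 65 = -4224 - 65 = -4289$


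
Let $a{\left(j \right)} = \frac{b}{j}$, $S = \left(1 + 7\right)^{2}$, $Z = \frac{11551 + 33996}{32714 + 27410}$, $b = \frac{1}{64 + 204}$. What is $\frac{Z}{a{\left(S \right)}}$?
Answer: $\frac{195305536}{15031} \approx 12994.0$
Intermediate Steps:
$b = \frac{1}{268} \approx 0.0037313$
$Z = \frac{45547}{60124} \approx 0.75755$
$S = 64$ ($S = 8^{2} = 64$)
$a{\left(j \right)} = \frac{1}{268 j}$
$\frac{Z}{a{\left(S \right)}} = \frac{45547}{60124 \frac{1}{268 \cdot 64}} = \frac{45547}{60124 \cdot \frac{1}{268} \cdot \frac{1}{64}} = \frac{45547 \frac{1}{\frac{1}{17152}}}{60124} = \frac{45547}{60124} \cdot 17152 = \frac{195305536}{15031}$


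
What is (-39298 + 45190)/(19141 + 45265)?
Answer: 2946/32203 ≈ 0.091482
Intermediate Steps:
(-39298 + 45190)/(19141 + 45265) = 5892/64406 = 5892*(1/64406) = 2946/32203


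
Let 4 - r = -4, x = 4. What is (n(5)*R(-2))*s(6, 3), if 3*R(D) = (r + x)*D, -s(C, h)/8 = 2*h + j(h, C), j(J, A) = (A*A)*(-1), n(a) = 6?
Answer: -11520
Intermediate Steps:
j(J, A) = -A**2 (j(J, A) = A**2*(-1) = -A**2)
r = 8 (r = 4 - 1*(-4) = 4 + 4 = 8)
s(C, h) = -16*h + 8*C**2 (s(C, h) = -8*(2*h - C**2) = -8*(-C**2 + 2*h) = -16*h + 8*C**2)
R(D) = 4*D (R(D) = ((8 + 4)*D)/3 = (12*D)/3 = 4*D)
(n(5)*R(-2))*s(6, 3) = (6*(4*(-2)))*(-16*3 + 8*6**2) = (6*(-8))*(-48 + 8*36) = -48*(-48 + 288) = -48*240 = -11520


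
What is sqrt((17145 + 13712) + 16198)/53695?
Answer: sqrt(47055)/53695 ≈ 0.0040399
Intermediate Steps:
sqrt((17145 + 13712) + 16198)/53695 = sqrt(30857 + 16198)*(1/53695) = sqrt(47055)*(1/53695) = sqrt(47055)/53695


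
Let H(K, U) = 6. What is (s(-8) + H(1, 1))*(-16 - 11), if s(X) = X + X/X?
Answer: 27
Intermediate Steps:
s(X) = 1 + X (s(X) = X + 1 = 1 + X)
(s(-8) + H(1, 1))*(-16 - 11) = ((1 - 8) + 6)*(-16 - 11) = (-7 + 6)*(-27) = -1*(-27) = 27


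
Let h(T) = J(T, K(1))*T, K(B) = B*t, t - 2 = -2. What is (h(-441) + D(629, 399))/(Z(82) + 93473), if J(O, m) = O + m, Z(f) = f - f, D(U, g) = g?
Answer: 194880/93473 ≈ 2.0849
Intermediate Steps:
t = 0 (t = 2 - 2 = 0)
Z(f) = 0
K(B) = 0 (K(B) = B*0 = 0)
h(T) = T² (h(T) = (T + 0)*T = T*T = T²)
(h(-441) + D(629, 399))/(Z(82) + 93473) = ((-441)² + 399)/(0 + 93473) = (194481 + 399)/93473 = 194880*(1/93473) = 194880/93473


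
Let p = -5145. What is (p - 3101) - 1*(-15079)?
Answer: 6833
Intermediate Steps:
(p - 3101) - 1*(-15079) = (-5145 - 3101) - 1*(-15079) = -8246 + 15079 = 6833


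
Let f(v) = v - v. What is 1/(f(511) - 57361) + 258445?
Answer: 14824663644/57361 ≈ 2.5845e+5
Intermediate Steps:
f(v) = 0
1/(f(511) - 57361) + 258445 = 1/(0 - 57361) + 258445 = 1/(-57361) + 258445 = -1/57361 + 258445 = 14824663644/57361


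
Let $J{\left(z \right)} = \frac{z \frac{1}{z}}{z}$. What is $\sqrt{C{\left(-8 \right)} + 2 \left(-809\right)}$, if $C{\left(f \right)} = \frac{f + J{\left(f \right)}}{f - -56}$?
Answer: $\frac{i \sqrt{3728262}}{48} \approx 40.227 i$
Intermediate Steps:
$J{\left(z \right)} = \frac{1}{z}$ ($J{\left(z \right)} = 1 \frac{1}{z} = \frac{1}{z}$)
$C{\left(f \right)} = \frac{f + \frac{1}{f}}{56 + f}$ ($C{\left(f \right)} = \frac{f + \frac{1}{f}}{f - -56} = \frac{f + \frac{1}{f}}{f + 56} = \frac{f + \frac{1}{f}}{56 + f}$)
$\sqrt{C{\left(-8 \right)} + 2 \left(-809\right)} = \sqrt{\frac{1 + \left(-8\right)^{2}}{\left(-8\right) \left(56 - 8\right)} + 2 \left(-809\right)} = \sqrt{- \frac{1 + 64}{8 \cdot 48} - 1618} = \sqrt{\left(- \frac{1}{8}\right) \frac{1}{48} \cdot 65 - 1618} = \sqrt{- \frac{65}{384} - 1618} = \sqrt{- \frac{621377}{384}} = \frac{i \sqrt{3728262}}{48}$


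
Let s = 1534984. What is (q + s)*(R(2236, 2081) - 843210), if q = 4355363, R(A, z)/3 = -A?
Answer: -5006311941546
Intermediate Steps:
R(A, z) = -3*A (R(A, z) = 3*(-A) = -3*A)
(q + s)*(R(2236, 2081) - 843210) = (4355363 + 1534984)*(-3*2236 - 843210) = 5890347*(-6708 - 843210) = 5890347*(-849918) = -5006311941546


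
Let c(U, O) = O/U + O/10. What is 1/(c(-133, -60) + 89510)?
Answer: 133/11904092 ≈ 1.1173e-5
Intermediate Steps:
c(U, O) = O/10 + O/U (c(U, O) = O/U + O*(⅒) = O/U + O/10 = O/10 + O/U)
1/(c(-133, -60) + 89510) = 1/(((⅒)*(-60) - 60/(-133)) + 89510) = 1/((-6 - 60*(-1/133)) + 89510) = 1/((-6 + 60/133) + 89510) = 1/(-738/133 + 89510) = 1/(11904092/133) = 133/11904092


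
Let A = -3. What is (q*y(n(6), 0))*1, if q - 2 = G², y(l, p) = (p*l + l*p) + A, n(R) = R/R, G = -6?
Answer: -114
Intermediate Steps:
n(R) = 1
y(l, p) = -3 + 2*l*p (y(l, p) = (p*l + l*p) - 3 = (l*p + l*p) - 3 = 2*l*p - 3 = -3 + 2*l*p)
q = 38 (q = 2 + (-6)² = 2 + 36 = 38)
(q*y(n(6), 0))*1 = (38*(-3 + 2*1*0))*1 = (38*(-3 + 0))*1 = (38*(-3))*1 = -114*1 = -114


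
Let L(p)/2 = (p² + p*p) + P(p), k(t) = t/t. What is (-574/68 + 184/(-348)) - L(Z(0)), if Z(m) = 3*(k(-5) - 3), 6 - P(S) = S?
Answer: -523477/2958 ≈ -176.97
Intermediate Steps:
k(t) = 1
P(S) = 6 - S
Z(m) = -6 (Z(m) = 3*(1 - 3) = 3*(-2) = -6)
L(p) = 12 - 2*p + 4*p² (L(p) = 2*((p² + p*p) + (6 - p)) = 2*((p² + p²) + (6 - p)) = 2*(2*p² + (6 - p)) = 2*(6 - p + 2*p²) = 12 - 2*p + 4*p²)
(-574/68 + 184/(-348)) - L(Z(0)) = (-574/68 + 184/(-348)) - (12 - 2*(-6) + 4*(-6)²) = (-574*1/68 + 184*(-1/348)) - (12 + 12 + 4*36) = (-287/34 - 46/87) - (12 + 12 + 144) = -26533/2958 - 1*168 = -26533/2958 - 168 = -523477/2958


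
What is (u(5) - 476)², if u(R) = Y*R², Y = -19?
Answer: 904401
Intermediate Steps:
u(R) = -19*R²
(u(5) - 476)² = (-19*5² - 476)² = (-19*25 - 476)² = (-475 - 476)² = (-951)² = 904401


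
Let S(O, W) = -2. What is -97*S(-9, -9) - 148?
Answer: 46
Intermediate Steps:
-97*S(-9, -9) - 148 = -97*(-2) - 148 = 194 - 148 = 46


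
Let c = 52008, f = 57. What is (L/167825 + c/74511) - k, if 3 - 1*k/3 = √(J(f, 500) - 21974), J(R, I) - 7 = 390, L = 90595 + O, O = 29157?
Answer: -31630731101/4168269525 + 3*I*√21577 ≈ -7.5885 + 440.67*I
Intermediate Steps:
L = 119752 (L = 90595 + 29157 = 119752)
J(R, I) = 397 (J(R, I) = 7 + 390 = 397)
k = 9 - 3*I*√21577 (k = 9 - 3*√(397 - 21974) = 9 - 3*I*√21577 ≈ 9.0 - 440.67*I)
(L/167825 + c/74511) - k = (119752/167825 + 52008/74511) - (9 - 3*I*√21577) = (119752*(1/167825) + 52008*(1/74511)) + (-9 + 3*I*√21577) = (119752/167825 + 17336/24837) + (-9 + 3*I*√21577) = 5883694624/4168269525 + (-9 + 3*I*√21577) = -31630731101/4168269525 + 3*I*√21577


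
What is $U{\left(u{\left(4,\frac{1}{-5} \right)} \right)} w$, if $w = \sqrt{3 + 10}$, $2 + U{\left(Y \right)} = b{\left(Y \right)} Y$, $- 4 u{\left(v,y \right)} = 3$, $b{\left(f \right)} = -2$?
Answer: $- \frac{\sqrt{13}}{2} \approx -1.8028$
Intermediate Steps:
$u{\left(v,y \right)} = - \frac{3}{4}$ ($u{\left(v,y \right)} = \left(- \frac{1}{4}\right) 3 = - \frac{3}{4}$)
$U{\left(Y \right)} = -2 - 2 Y$
$w = \sqrt{13} \approx 3.6056$
$U{\left(u{\left(4,\frac{1}{-5} \right)} \right)} w = \left(-2 - - \frac{3}{2}\right) \sqrt{13} = \left(-2 + \frac{3}{2}\right) \sqrt{13} = - \frac{\sqrt{13}}{2}$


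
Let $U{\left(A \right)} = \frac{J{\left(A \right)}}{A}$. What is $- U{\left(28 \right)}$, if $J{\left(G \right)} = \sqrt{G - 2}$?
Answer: $- \frac{\sqrt{26}}{28} \approx -0.18211$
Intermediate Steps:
$J{\left(G \right)} = \sqrt{-2 + G}$
$U{\left(A \right)} = \frac{\sqrt{-2 + A}}{A}$
$- U{\left(28 \right)} = - \frac{\sqrt{-2 + 28}}{28} = - \frac{\sqrt{26}}{28}$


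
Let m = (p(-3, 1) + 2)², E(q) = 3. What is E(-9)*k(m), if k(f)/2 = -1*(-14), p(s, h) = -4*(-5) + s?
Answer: 84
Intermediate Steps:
p(s, h) = 20 + s
m = 361 (m = ((20 - 3) + 2)² = (17 + 2)² = 19² = 361)
k(f) = 28 (k(f) = 2*(-1*(-14)) = 2*14 = 28)
E(-9)*k(m) = 3*28 = 84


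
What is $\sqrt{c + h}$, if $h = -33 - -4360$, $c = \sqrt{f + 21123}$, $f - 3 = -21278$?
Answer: $\sqrt{4327 + 2 i \sqrt{38}} \approx 65.78 + 0.0937 i$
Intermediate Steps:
$f = -21275$ ($f = 3 - 21278 = -21275$)
$c = 2 i \sqrt{38}$ ($c = \sqrt{-21275 + 21123} = \sqrt{-152} = 2 i \sqrt{38} \approx 12.329 i$)
$h = 4327$ ($h = -33 + 4360 = 4327$)
$\sqrt{c + h} = \sqrt{2 i \sqrt{38} + 4327} = \sqrt{4327 + 2 i \sqrt{38}}$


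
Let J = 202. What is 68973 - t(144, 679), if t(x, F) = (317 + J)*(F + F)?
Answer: -635829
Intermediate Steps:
t(x, F) = 1038*F (t(x, F) = (317 + 202)*(F + F) = 519*(2*F) = 1038*F)
68973 - t(144, 679) = 68973 - 1038*679 = 68973 - 1*704802 = 68973 - 704802 = -635829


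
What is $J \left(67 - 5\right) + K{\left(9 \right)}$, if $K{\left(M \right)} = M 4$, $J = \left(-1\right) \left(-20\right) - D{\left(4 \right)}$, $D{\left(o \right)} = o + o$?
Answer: $780$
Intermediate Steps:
$D{\left(o \right)} = 2 o$
$J = 12$ ($J = \left(-1\right) \left(-20\right) - 2 \cdot 4 = 20 - 8 = 12$)
$K{\left(M \right)} = 4 M$
$J \left(67 - 5\right) + K{\left(9 \right)} = 12 \left(67 - 5\right) + 4 \cdot 9 = 12 \left(67 - 5\right) + 36 = 12 \cdot 62 + 36 = 744 + 36 = 780$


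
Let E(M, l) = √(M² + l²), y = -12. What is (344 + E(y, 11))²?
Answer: (344 + √265)² ≈ 1.2980e+5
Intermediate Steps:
(344 + E(y, 11))² = (344 + √((-12)² + 11²))² = (344 + √(144 + 121))² = (344 + √265)²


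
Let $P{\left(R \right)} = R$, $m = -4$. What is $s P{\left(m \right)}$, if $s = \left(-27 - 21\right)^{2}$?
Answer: $-9216$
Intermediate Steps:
$s = 2304$ ($s = \left(-48\right)^{2} = 2304$)
$s P{\left(m \right)} = 2304 \left(-4\right) = -9216$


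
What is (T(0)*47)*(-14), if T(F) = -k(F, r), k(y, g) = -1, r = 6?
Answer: -658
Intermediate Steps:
T(F) = 1 (T(F) = -1*(-1) = 1)
(T(0)*47)*(-14) = (1*47)*(-14) = 47*(-14) = -658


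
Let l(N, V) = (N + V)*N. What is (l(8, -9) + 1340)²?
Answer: 1774224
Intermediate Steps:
l(N, V) = N*(N + V)
(l(8, -9) + 1340)² = (8*(8 - 9) + 1340)² = (8*(-1) + 1340)² = (-8 + 1340)² = 1332² = 1774224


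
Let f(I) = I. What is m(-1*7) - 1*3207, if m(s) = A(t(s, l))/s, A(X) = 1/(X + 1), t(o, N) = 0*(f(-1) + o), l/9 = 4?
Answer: -22450/7 ≈ -3207.1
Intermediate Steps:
l = 36 (l = 9*4 = 36)
t(o, N) = 0 (t(o, N) = 0*(-1 + o) = 0)
A(X) = 1/(1 + X)
m(s) = 1/s (m(s) = 1/((1 + 0)*s) = 1/(1*s) = 1/s)
m(-1*7) - 1*3207 = 1/(-1*7) - 1*3207 = 1/(-7) - 3207 = -⅐ - 3207 = -22450/7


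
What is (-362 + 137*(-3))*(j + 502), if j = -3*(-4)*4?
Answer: -425150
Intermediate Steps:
j = 48 (j = 12*4 = 48)
(-362 + 137*(-3))*(j + 502) = (-362 + 137*(-3))*(48 + 502) = (-362 - 411)*550 = -773*550 = -425150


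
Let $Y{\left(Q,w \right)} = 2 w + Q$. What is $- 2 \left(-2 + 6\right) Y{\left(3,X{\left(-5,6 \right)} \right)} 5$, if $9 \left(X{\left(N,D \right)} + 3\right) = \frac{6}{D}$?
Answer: $\frac{1000}{9} \approx 111.11$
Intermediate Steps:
$X{\left(N,D \right)} = -3 + \frac{2}{3 D}$ ($X{\left(N,D \right)} = -3 + \frac{6 \frac{1}{D}}{9} = -3 + \frac{2}{3 D}$)
$Y{\left(Q,w \right)} = Q + 2 w$
$- 2 \left(-2 + 6\right) Y{\left(3,X{\left(-5,6 \right)} \right)} 5 = - 2 \left(-2 + 6\right) \left(3 + 2 \left(-3 + \frac{2}{3 \cdot 6}\right)\right) 5 = \left(-2\right) 4 \left(3 + 2 \left(-3 + \frac{2}{3} \cdot \frac{1}{6}\right)\right) 5 = - 8 \left(3 + 2 \left(-3 + \frac{1}{9}\right)\right) 5 = - 8 \left(3 + 2 \left(- \frac{26}{9}\right)\right) 5 = - 8 \left(3 - \frac{52}{9}\right) 5 = \left(-8\right) \left(- \frac{25}{9}\right) 5 = \frac{200}{9} \cdot 5 = \frac{1000}{9}$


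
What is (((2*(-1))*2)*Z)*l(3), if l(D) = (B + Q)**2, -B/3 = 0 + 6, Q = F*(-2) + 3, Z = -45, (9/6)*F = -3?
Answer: 21780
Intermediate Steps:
F = -2 (F = (2/3)*(-3) = -2)
Q = 7 (Q = -2*(-2) + 3 = 4 + 3 = 7)
B = -18 (B = -3*(0 + 6) = -3*6 = -18)
l(D) = 121 (l(D) = (-18 + 7)**2 = (-11)**2 = 121)
(((2*(-1))*2)*Z)*l(3) = (((2*(-1))*2)*(-45))*121 = (-2*2*(-45))*121 = -4*(-45)*121 = 180*121 = 21780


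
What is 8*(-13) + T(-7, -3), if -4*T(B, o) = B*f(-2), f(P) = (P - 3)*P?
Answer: -173/2 ≈ -86.500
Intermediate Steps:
f(P) = P*(-3 + P) (f(P) = (-3 + P)*P = P*(-3 + P))
T(B, o) = -5*B/2 (T(B, o) = -B*(-2*(-3 - 2))/4 = -B*(-2*(-5))/4 = -B*10/4 = -5*B/2)
8*(-13) + T(-7, -3) = 8*(-13) - 5/2*(-7) = -104 + 35/2 = -173/2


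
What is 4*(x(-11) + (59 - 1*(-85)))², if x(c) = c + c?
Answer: 59536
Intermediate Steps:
x(c) = 2*c
4*(x(-11) + (59 - 1*(-85)))² = 4*(2*(-11) + (59 - 1*(-85)))² = 4*(-22 + (59 + 85))² = 4*(-22 + 144)² = 4*122² = 4*14884 = 59536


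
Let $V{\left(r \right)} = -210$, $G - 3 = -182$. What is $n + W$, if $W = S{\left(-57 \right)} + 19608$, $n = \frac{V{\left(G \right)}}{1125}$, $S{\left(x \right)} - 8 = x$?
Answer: $\frac{1466911}{75} \approx 19559.0$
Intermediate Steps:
$G = -179$ ($G = 3 - 182 = -179$)
$S{\left(x \right)} = 8 + x$
$n = - \frac{14}{75}$ ($n = - \frac{210}{1125} = \left(-210\right) \frac{1}{1125} = - \frac{14}{75} \approx -0.18667$)
$W = 19559$ ($W = \left(8 - 57\right) + 19608 = -49 + 19608 = 19559$)
$n + W = - \frac{14}{75} + 19559 = \frac{1466911}{75}$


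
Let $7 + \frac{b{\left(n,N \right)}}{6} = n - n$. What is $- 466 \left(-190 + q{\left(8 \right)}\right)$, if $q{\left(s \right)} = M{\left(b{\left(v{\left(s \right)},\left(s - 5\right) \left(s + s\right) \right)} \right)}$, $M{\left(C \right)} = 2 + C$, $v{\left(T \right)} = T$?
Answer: $107180$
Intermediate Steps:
$b{\left(n,N \right)} = -42$ ($b{\left(n,N \right)} = -42 + 6 \left(n - n\right) = -42 + 6 \cdot 0 = -42 + 0 = -42$)
$q{\left(s \right)} = -40$ ($q{\left(s \right)} = 2 - 42 = -40$)
$- 466 \left(-190 + q{\left(8 \right)}\right) = - 466 \left(-190 - 40\right) = \left(-466\right) \left(-230\right) = 107180$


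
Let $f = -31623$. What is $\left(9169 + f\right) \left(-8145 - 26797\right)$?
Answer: $784587668$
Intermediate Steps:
$\left(9169 + f\right) \left(-8145 - 26797\right) = \left(9169 - 31623\right) \left(-8145 - 26797\right) = \left(-22454\right) \left(-34942\right) = 784587668$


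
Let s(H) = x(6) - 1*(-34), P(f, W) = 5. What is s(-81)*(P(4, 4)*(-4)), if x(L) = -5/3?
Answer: -1940/3 ≈ -646.67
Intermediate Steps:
x(L) = -5/3 (x(L) = -5*⅓ = -5/3)
s(H) = 97/3 (s(H) = -5/3 - 1*(-34) = -5/3 + 34 = 97/3)
s(-81)*(P(4, 4)*(-4)) = 97*(5*(-4))/3 = (97/3)*(-20) = -1940/3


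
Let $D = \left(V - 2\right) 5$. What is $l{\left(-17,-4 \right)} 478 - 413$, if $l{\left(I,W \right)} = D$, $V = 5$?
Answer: $6757$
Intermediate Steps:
$D = 15$ ($D = \left(5 - 2\right) 5 = 3 \cdot 5 = 15$)
$l{\left(I,W \right)} = 15$
$l{\left(-17,-4 \right)} 478 - 413 = 15 \cdot 478 - 413 = 7170 - 413 = 6757$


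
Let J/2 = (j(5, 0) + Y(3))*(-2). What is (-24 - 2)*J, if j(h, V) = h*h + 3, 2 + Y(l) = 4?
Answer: 3120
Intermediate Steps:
Y(l) = 2 (Y(l) = -2 + 4 = 2)
j(h, V) = 3 + h² (j(h, V) = h² + 3 = 3 + h²)
J = -120 (J = 2*(((3 + 5²) + 2)*(-2)) = 2*(((3 + 25) + 2)*(-2)) = 2*((28 + 2)*(-2)) = 2*(30*(-2)) = 2*(-60) = -120)
(-24 - 2)*J = (-24 - 2)*(-120) = -26*(-120) = 3120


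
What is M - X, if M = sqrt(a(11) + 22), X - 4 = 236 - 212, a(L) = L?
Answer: -28 + sqrt(33) ≈ -22.255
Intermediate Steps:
X = 28 (X = 4 + (236 - 212) = 4 + 24 = 28)
M = sqrt(33) (M = sqrt(11 + 22) = sqrt(33) ≈ 5.7446)
M - X = sqrt(33) - 1*28 = sqrt(33) - 28 = -28 + sqrt(33)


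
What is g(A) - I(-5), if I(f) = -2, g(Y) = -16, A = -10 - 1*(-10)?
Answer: -14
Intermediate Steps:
A = 0 (A = -10 + 10 = 0)
g(A) - I(-5) = -16 - 1*(-2) = -16 + 2 = -14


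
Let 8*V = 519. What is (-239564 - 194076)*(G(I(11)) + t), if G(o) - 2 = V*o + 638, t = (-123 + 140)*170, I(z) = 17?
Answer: -2008999915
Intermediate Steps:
V = 519/8 (V = (1/8)*519 = 519/8 ≈ 64.875)
t = 2890 (t = 17*170 = 2890)
G(o) = 640 + 519*o/8 (G(o) = 2 + (519*o/8 + 638) = 2 + (638 + 519*o/8) = 640 + 519*o/8)
(-239564 - 194076)*(G(I(11)) + t) = (-239564 - 194076)*((640 + (519/8)*17) + 2890) = -433640*((640 + 8823/8) + 2890) = -433640*(13943/8 + 2890) = -433640*37063/8 = -2008999915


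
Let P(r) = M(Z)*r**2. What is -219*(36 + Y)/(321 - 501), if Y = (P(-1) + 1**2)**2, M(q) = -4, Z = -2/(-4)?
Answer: 219/4 ≈ 54.750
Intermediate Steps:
Z = 1/2 (Z = -2*(-1/4) = 1/2 ≈ 0.50000)
P(r) = -4*r**2
Y = 9 (Y = (-4*(-1)**2 + 1**2)**2 = (-4*1 + 1)**2 = (-4 + 1)**2 = (-3)**2 = 9)
-219*(36 + Y)/(321 - 501) = -219*(36 + 9)/(321 - 501) = -9855/(-180) = -9855*(-1)/180 = -219*(-1/4) = 219/4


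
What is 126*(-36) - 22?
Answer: -4558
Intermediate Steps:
126*(-36) - 22 = -4536 - 22 = -4558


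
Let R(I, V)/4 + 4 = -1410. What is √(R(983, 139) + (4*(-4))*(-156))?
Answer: 2*I*√790 ≈ 56.214*I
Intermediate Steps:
R(I, V) = -5656 (R(I, V) = -16 + 4*(-1410) = -16 - 5640 = -5656)
√(R(983, 139) + (4*(-4))*(-156)) = √(-5656 + (4*(-4))*(-156)) = √(-5656 - 16*(-156)) = √(-5656 + 2496) = √(-3160) = 2*I*√790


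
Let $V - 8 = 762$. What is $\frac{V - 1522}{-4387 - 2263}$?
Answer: $\frac{376}{3325} \approx 0.11308$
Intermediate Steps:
$V = 770$ ($V = 8 + 762 = 770$)
$\frac{V - 1522}{-4387 - 2263} = \frac{770 - 1522}{-4387 - 2263} = - \frac{752}{-6650} = \left(-752\right) \left(- \frac{1}{6650}\right) = \frac{376}{3325}$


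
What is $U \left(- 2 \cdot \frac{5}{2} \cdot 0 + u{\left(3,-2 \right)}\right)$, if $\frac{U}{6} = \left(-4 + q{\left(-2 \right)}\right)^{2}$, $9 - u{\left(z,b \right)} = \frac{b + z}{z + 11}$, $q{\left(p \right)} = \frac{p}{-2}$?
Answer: $\frac{3375}{7} \approx 482.14$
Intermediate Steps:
$q{\left(p \right)} = - \frac{p}{2}$ ($q{\left(p \right)} = p \left(- \frac{1}{2}\right) = - \frac{p}{2}$)
$u{\left(z,b \right)} = 9 - \frac{b + z}{11 + z}$ ($u{\left(z,b \right)} = 9 - \frac{b + z}{z + 11} = 9 - \frac{b + z}{11 + z}$)
$U = 54$ ($U = 6 \left(-4 - -1\right)^{2} = 6 \left(-4 + 1\right)^{2} = 6 \left(-3\right)^{2} = 6 \cdot 9 = 54$)
$U \left(- 2 \cdot \frac{5}{2} \cdot 0 + u{\left(3,-2 \right)}\right) = 54 \left(- 2 \cdot \frac{5}{2} \cdot 0 + \frac{99 - -2 + 8 \cdot 3}{11 + 3}\right) = 54 \left(- 2 \cdot 5 \cdot \frac{1}{2} \cdot 0 + \frac{99 + 2 + 24}{14}\right) = 54 \left(\left(-2\right) \frac{5}{2} \cdot 0 + \frac{1}{14} \cdot 125\right) = 54 \left(\left(-5\right) 0 + \frac{125}{14}\right) = 54 \left(0 + \frac{125}{14}\right) = 54 \cdot \frac{125}{14} = \frac{3375}{7}$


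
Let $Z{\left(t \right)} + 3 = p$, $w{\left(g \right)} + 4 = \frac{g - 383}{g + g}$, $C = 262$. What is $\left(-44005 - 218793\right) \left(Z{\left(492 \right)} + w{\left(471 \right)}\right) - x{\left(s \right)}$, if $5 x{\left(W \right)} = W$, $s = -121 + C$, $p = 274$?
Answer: $- \frac{165301322401}{2355} \approx -7.0192 \cdot 10^{7}$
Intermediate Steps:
$w{\left(g \right)} = -4 + \frac{-383 + g}{2 g}$ ($w{\left(g \right)} = -4 + \frac{g - 383}{g + g} = -4 + \frac{-383 + g}{2 g}$)
$Z{\left(t \right)} = 271$ ($Z{\left(t \right)} = -3 + 274 = 271$)
$s = 141$ ($s = -121 + 262 = 141$)
$x{\left(W \right)} = \frac{W}{5}$
$\left(-44005 - 218793\right) \left(Z{\left(492 \right)} + w{\left(471 \right)}\right) - x{\left(s \right)} = \left(-44005 - 218793\right) \left(271 + \frac{-383 - 3297}{2 \cdot 471}\right) - \frac{1}{5} \cdot 141 = - 262798 \left(271 + \frac{1}{2} \cdot \frac{1}{471} \left(-383 - 3297\right)\right) - \frac{141}{5} = - 262798 \left(271 + \frac{1}{2} \cdot \frac{1}{471} \left(-3680\right)\right) - \frac{141}{5} = - 262798 \left(271 - \frac{1840}{471}\right) - \frac{141}{5} = \left(-262798\right) \frac{125801}{471} - \frac{141}{5} = - \frac{33060251198}{471} - \frac{141}{5} = - \frac{165301322401}{2355}$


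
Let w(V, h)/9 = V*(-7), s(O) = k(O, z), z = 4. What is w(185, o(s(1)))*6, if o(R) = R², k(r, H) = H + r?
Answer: -69930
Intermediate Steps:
s(O) = 4 + O
w(V, h) = -63*V (w(V, h) = 9*(V*(-7)) = 9*(-7*V) = -63*V)
w(185, o(s(1)))*6 = -63*185*6 = -11655*6 = -69930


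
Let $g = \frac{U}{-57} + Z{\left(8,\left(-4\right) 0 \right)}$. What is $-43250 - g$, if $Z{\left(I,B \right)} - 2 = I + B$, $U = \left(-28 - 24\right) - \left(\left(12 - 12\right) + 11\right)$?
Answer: $- \frac{821961}{19} \approx -43261.0$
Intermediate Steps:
$U = -63$ ($U = -52 - \left(0 + 11\right) = -52 - 11 = -63$)
$Z{\left(I,B \right)} = 2 + B + I$ ($Z{\left(I,B \right)} = 2 + \left(I + B\right) = 2 + \left(B + I\right) = 2 + B + I$)
$g = \frac{211}{19}$ ($g = \frac{1}{-57} \left(-63\right) + \left(2 - 0 + 8\right) = \left(- \frac{1}{57}\right) \left(-63\right) + \left(2 + 0 + 8\right) = \frac{21}{19} + 10 = \frac{211}{19} \approx 11.105$)
$-43250 - g = -43250 - \frac{211}{19} = - \frac{821961}{19}$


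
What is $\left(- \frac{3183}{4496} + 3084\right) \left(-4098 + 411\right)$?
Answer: $- \frac{51110967447}{4496} \approx -1.1368 \cdot 10^{7}$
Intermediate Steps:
$\left(- \frac{3183}{4496} + 3084\right) \left(-4098 + 411\right) = \left(\left(-3183\right) \frac{1}{4496} + 3084\right) \left(-3687\right) = \left(- \frac{3183}{4496} + 3084\right) \left(-3687\right) = \frac{13862481}{4496} \left(-3687\right) = - \frac{51110967447}{4496}$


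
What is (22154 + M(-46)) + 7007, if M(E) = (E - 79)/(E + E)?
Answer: 2682937/92 ≈ 29162.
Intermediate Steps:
M(E) = (-79 + E)/(2*E) (M(E) = (-79 + E)/((2*E)) = (-79 + E)*(1/(2*E)) = (-79 + E)/(2*E))
(22154 + M(-46)) + 7007 = (22154 + (1/2)*(-79 - 46)/(-46)) + 7007 = (22154 + (1/2)*(-1/46)*(-125)) + 7007 = (22154 + 125/92) + 7007 = 2038293/92 + 7007 = 2682937/92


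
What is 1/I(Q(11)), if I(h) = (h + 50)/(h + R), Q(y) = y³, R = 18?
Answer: 1349/1381 ≈ 0.97683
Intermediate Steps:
I(h) = (50 + h)/(18 + h) (I(h) = (h + 50)/(h + 18) = (50 + h)/(18 + h))
1/I(Q(11)) = 1/((50 + 11³)/(18 + 11³)) = 1/((50 + 1331)/(18 + 1331)) = 1/(1381/1349) = 1349/1381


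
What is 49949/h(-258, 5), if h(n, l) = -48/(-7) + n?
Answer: -349643/1758 ≈ -198.89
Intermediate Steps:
h(n, l) = 48/7 + n (h(n, l) = -48*(-⅐) + n = 48/7 + n)
49949/h(-258, 5) = 49949/(48/7 - 258) = 49949/(-1758/7) = 49949*(-7/1758) = -349643/1758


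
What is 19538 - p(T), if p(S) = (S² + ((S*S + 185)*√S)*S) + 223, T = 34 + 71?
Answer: 8290 - 1177050*√105 ≈ -1.2053e+7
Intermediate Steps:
T = 105
p(S) = 223 + S² + S^(3/2)*(185 + S²) (p(S) = (S² + ((S² + 185)*√S)*S) + 223 = (S² + ((185 + S²)*√S)*S) + 223 = (S² + (√S*(185 + S²))*S) + 223 = (S² + S^(3/2)*(185 + S²)) + 223 = 223 + S² + S^(3/2)*(185 + S²))
19538 - p(T) = 19538 - (223 + 105² + 105^(7/2) + 185*105^(3/2)) = 19538 - (223 + 11025 + 1157625*√105 + 185*(105*√105)) = 19538 - (223 + 11025 + 1157625*√105 + 19425*√105) = 19538 - (11248 + 1177050*√105) = 19538 + (-11248 - 1177050*√105) = 8290 - 1177050*√105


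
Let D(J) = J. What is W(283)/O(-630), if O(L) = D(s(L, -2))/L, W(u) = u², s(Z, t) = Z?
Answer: 80089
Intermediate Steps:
O(L) = 1 (O(L) = L/L = 1)
W(283)/O(-630) = 283²/1 = 80089*1 = 80089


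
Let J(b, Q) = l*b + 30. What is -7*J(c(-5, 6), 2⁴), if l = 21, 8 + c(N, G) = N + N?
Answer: 2436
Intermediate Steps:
c(N, G) = -8 + 2*N (c(N, G) = -8 + (N + N) = -8 + 2*N)
J(b, Q) = 30 + 21*b (J(b, Q) = 21*b + 30 = 30 + 21*b)
-7*J(c(-5, 6), 2⁴) = -7*(30 + 21*(-8 + 2*(-5))) = -7*(30 + 21*(-8 - 10)) = -7*(30 + 21*(-18)) = -7*(30 - 378) = -7*(-348) = 2436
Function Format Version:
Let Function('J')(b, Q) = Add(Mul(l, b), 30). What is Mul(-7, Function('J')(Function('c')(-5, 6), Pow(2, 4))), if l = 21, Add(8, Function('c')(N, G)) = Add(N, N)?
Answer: 2436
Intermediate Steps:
Function('c')(N, G) = Add(-8, Mul(2, N)) (Function('c')(N, G) = Add(-8, Add(N, N)) = Add(-8, Mul(2, N)))
Function('J')(b, Q) = Add(30, Mul(21, b)) (Function('J')(b, Q) = Add(Mul(21, b), 30) = Add(30, Mul(21, b)))
Mul(-7, Function('J')(Function('c')(-5, 6), Pow(2, 4))) = Mul(-7, Add(30, Mul(21, Add(-8, Mul(2, -5))))) = Mul(-7, Add(30, Mul(21, Add(-8, -10)))) = Mul(-7, Add(30, Mul(21, -18))) = Mul(-7, Add(30, -378)) = Mul(-7, -348) = 2436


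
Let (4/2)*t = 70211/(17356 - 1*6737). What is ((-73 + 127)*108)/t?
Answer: 123860016/70211 ≈ 1764.1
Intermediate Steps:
t = 70211/21238 (t = (70211/(17356 - 1*6737))/2 = (70211/(17356 - 6737))/2 = (70211/10619)/2 = (70211*(1/10619))/2 = (½)*(70211/10619) = 70211/21238 ≈ 3.3059)
((-73 + 127)*108)/t = ((-73 + 127)*108)/(70211/21238) = (54*108)*(21238/70211) = 5832*(21238/70211) = 123860016/70211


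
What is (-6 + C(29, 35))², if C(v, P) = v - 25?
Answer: 4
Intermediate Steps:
C(v, P) = -25 + v
(-6 + C(29, 35))² = (-6 + (-25 + 29))² = (-6 + 4)² = (-2)² = 4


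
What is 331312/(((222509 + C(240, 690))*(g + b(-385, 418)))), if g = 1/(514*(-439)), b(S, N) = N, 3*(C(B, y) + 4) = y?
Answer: 74759227552/21008371213845 ≈ 0.0035585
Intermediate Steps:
C(B, y) = -4 + y/3
g = -1/225646 (g = 1/(-225646) = -1/225646 ≈ -4.4317e-6)
331312/(((222509 + C(240, 690))*(g + b(-385, 418)))) = 331312/(((222509 + (-4 + (1/3)*690))*(-1/225646 + 418))) = 331312/(((222509 + (-4 + 230))*(94320027/225646))) = 331312/(((222509 + 226)*(94320027/225646))) = 331312/((222735*(94320027/225646))) = 331312/(21008371213845/225646) = 331312*(225646/21008371213845) = 74759227552/21008371213845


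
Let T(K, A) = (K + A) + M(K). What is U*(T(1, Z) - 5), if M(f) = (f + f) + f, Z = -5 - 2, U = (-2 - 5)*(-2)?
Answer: -112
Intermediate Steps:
U = 14 (U = -7*(-2) = 14)
Z = -7
M(f) = 3*f (M(f) = 2*f + f = 3*f)
T(K, A) = A + 4*K (T(K, A) = (K + A) + 3*K = (A + K) + 3*K = A + 4*K)
U*(T(1, Z) - 5) = 14*((-7 + 4*1) - 5) = 14*((-7 + 4) - 5) = 14*(-3 - 5) = 14*(-8) = -112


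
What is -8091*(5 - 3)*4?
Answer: -64728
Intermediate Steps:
-8091*(5 - 3)*4 = -16182*4 = -8091*8 = -64728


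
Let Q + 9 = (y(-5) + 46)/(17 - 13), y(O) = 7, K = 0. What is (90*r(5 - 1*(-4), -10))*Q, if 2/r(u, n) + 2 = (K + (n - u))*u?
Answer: -765/173 ≈ -4.4220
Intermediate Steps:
Q = 17/4 (Q = -9 + (7 + 46)/(17 - 13) = -9 + 53/4 = 17/4 ≈ 4.2500)
r(u, n) = 2/(-2 + u*(n - u)) (r(u, n) = 2/(-2 + (0 + (n - u))*u) = 2/(-2 + (n - u)*u) = 2/(-2 + u*(n - u)))
(90*r(5 - 1*(-4), -10))*Q = (90*(2/(-2 - (5 - 1*(-4))**2 - 10*(5 - 1*(-4)))))*(17/4) = (90*(2/(-2 - (5 + 4)**2 - 10*(5 + 4))))*(17/4) = (90*(2/(-2 - 1*9**2 - 10*9)))*(17/4) = (90*(2/(-2 - 1*81 - 90)))*(17/4) = (90*(2/(-2 - 81 - 90)))*(17/4) = (90*(2/(-173)))*(17/4) = (90*(2*(-1/173)))*(17/4) = (90*(-2/173))*(17/4) = -180/173*17/4 = -765/173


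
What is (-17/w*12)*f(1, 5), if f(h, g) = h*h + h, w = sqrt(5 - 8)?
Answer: 136*I*sqrt(3) ≈ 235.56*I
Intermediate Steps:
w = I*sqrt(3) (w = sqrt(-3) = I*sqrt(3) ≈ 1.732*I)
f(h, g) = h + h**2 (f(h, g) = h**2 + h = h + h**2)
(-17/w*12)*f(1, 5) = (-17*(-I*sqrt(3)/3)*12)*(1*(1 + 1)) = (-(-17)*I*sqrt(3)/3*12)*(1*2) = ((17*I*sqrt(3)/3)*12)*2 = (68*I*sqrt(3))*2 = 136*I*sqrt(3)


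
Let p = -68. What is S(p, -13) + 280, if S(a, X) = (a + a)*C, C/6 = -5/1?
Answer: 4360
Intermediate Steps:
C = -30 (C = 6*(-5/1) = 6*(-5*1) = 6*(-5) = -30)
S(a, X) = -60*a (S(a, X) = (a + a)*(-30) = (2*a)*(-30) = -60*a)
S(p, -13) + 280 = -60*(-68) + 280 = 4080 + 280 = 4360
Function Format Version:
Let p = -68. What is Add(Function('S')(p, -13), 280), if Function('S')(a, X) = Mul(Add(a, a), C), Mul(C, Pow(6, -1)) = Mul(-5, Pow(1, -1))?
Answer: 4360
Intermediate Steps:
C = -30 (C = Mul(6, Mul(-5, Pow(1, -1))) = Mul(6, Mul(-5, 1)) = Mul(6, -5) = -30)
Function('S')(a, X) = Mul(-60, a) (Function('S')(a, X) = Mul(Add(a, a), -30) = Mul(Mul(2, a), -30) = Mul(-60, a))
Add(Function('S')(p, -13), 280) = Add(Mul(-60, -68), 280) = Add(4080, 280) = 4360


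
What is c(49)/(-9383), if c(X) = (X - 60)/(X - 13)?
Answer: 1/30708 ≈ 3.2565e-5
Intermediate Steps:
c(X) = (-60 + X)/(-13 + X)
c(49)/(-9383) = ((-60 + 49)/(-13 + 49))/(-9383) = (-11/36)*(-1/9383) = ((1/36)*(-11))*(-1/9383) = -11/36*(-1/9383) = 1/30708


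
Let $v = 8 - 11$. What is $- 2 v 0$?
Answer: $0$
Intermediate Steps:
$v = -3$ ($v = 8 - 11 = -3$)
$- 2 v 0 = \left(-2\right) \left(-3\right) 0 = 6 \cdot 0 = 0$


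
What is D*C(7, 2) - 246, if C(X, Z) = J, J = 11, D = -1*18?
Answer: -444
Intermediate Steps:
D = -18
C(X, Z) = 11
D*C(7, 2) - 246 = -18*11 - 246 = -198 - 246 = -444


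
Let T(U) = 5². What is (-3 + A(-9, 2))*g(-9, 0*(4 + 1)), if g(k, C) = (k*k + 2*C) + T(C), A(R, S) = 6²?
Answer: 3498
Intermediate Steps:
T(U) = 25
A(R, S) = 36
g(k, C) = 25 + k² + 2*C (g(k, C) = (k*k + 2*C) + 25 = (k² + 2*C) + 25 = 25 + k² + 2*C)
(-3 + A(-9, 2))*g(-9, 0*(4 + 1)) = (-3 + 36)*(25 + (-9)² + 2*(0*(4 + 1))) = 33*(25 + 81 + 2*(0*5)) = 33*(25 + 81 + 2*0) = 33*(25 + 81 + 0) = 33*106 = 3498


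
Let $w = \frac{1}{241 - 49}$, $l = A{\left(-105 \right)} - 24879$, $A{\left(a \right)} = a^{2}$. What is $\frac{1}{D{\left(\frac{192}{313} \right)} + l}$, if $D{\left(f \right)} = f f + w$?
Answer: $- \frac{18810048}{260587229135} \approx -7.2183 \cdot 10^{-5}$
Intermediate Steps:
$l = -13854$ ($l = \left(-105\right)^{2} - 24879 = 11025 - 24879 = -13854$)
$w = \frac{1}{192} \approx 0.0052083$
$D{\left(f \right)} = \frac{1}{192} + f^{2}$ ($D{\left(f \right)} = f f + \frac{1}{192} = f^{2} + \frac{1}{192} = \frac{1}{192} + f^{2}$)
$\frac{1}{D{\left(\frac{192}{313} \right)} + l} = \frac{1}{\left(\frac{1}{192} + \left(\frac{192}{313}\right)^{2}\right) - 13854} = \frac{1}{\left(\frac{1}{192} + \frac{36864}{97969}\right) - 13854} = \frac{1}{\frac{7175857}{18810048} - 13854} = \frac{1}{- \frac{260587229135}{18810048}} = - \frac{18810048}{260587229135}$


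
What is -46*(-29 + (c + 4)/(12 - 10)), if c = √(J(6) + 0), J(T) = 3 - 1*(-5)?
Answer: 1242 - 46*√2 ≈ 1176.9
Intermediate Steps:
J(T) = 8 (J(T) = 3 + 5 = 8)
c = 2*√2 (c = √(8 + 0) = √8 = 2*√2 ≈ 2.8284)
-46*(-29 + (c + 4)/(12 - 10)) = -46*(-29 + (2*√2 + 4)/(12 - 10)) = -46*(-29 + (4 + 2*√2)/2) = -46*(-29 + (4 + 2*√2)*(½)) = -46*(-29 + (2 + √2)) = -46*(-27 + √2) = 1242 - 46*√2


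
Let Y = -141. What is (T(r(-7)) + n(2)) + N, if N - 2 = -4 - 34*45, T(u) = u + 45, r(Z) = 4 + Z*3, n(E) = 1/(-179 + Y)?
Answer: -481281/320 ≈ -1504.0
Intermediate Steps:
n(E) = -1/320 (n(E) = 1/(-179 - 141) = 1/(-320) = -1/320)
r(Z) = 4 + 3*Z
T(u) = 45 + u
N = -1532 (N = 2 + (-4 - 34*45) = 2 + (-4 - 1530) = 2 - 1534 = -1532)
(T(r(-7)) + n(2)) + N = ((45 + (4 + 3*(-7))) - 1/320) - 1532 = ((45 + (4 - 21)) - 1/320) - 1532 = ((45 - 17) - 1/320) - 1532 = (28 - 1/320) - 1532 = 8959/320 - 1532 = -481281/320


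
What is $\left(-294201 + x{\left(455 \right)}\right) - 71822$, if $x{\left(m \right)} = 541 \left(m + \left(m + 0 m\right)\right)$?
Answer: $126287$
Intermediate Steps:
$x{\left(m \right)} = 1082 m$ ($x{\left(m \right)} = 541 \left(m + \left(m + 0\right)\right) = 541 \left(m + m\right) = 541 \cdot 2 m = 1082 m$)
$\left(-294201 + x{\left(455 \right)}\right) - 71822 = \left(-294201 + 1082 \cdot 455\right) - 71822 = \left(-294201 + 492310\right) - 71822 = 198109 - 71822 = 126287$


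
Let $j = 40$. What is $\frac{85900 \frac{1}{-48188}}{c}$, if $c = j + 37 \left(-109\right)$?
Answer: $\frac{21475}{48103671} \approx 0.00044643$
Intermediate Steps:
$c = -3993$ ($c = 40 + 37 \left(-109\right) = 40 - 4033 = -3993$)
$\frac{85900 \frac{1}{-48188}}{c} = \frac{85900 \frac{1}{-48188}}{-3993} = 85900 \left(- \frac{1}{48188}\right) \left(- \frac{1}{3993}\right) = \left(- \frac{21475}{12047}\right) \left(- \frac{1}{3993}\right) = \frac{21475}{48103671}$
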